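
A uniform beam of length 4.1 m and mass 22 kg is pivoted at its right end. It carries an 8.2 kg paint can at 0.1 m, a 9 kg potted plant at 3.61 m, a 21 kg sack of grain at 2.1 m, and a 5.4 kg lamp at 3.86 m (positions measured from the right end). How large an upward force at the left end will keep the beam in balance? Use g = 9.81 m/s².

Taking torques about the right end:
Beam weight: 22 × 9.81 = 215.8 N down at 2.05 m → arm 2.05 m, τ = 215.8 × 2.05 = 442.4 N·m counterclockwise.
Paint can: 8.2 × 9.81 = 80.44 N down at 0.1 m → arm 0.1 m, τ = 80.44 × 0.1 = 8.044 N·m counterclockwise.
Potted plant: 9 × 9.81 = 88.29 N down at 3.61 m → arm 3.61 m, τ = 88.29 × 3.61 = 318.7 N·m counterclockwise.
Sack of grain: 21 × 9.81 = 206 N down at 2.1 m → arm 2.1 m, τ = 206 × 2.1 = 432.6 N·m counterclockwise.
Lamp: 5.4 × 9.81 = 52.97 N down at 3.86 m → arm 3.86 m, τ = 52.97 × 3.86 = 204.5 N·m counterclockwise.
Net moment of the loads = 1406 N·m counterclockwise.
The upward force F acts at the left end, arm 4.1 m, giving F × 4.1 clockwise.
Setting net torque to zero: F × 4.1 = 1406 → F = 1406 / 4.1 = 343 N.

F ≈ 343 N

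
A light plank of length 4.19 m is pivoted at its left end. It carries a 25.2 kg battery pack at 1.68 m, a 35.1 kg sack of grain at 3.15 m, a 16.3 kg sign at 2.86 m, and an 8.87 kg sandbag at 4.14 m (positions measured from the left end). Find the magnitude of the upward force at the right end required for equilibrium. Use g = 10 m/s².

F ≈ 564 N

Take moments about the left end.
Battery pack: 25.2 × 10 = 252 N down at 1.68 m → arm 1.68 m, τ = 252 × 1.68 = 423.4 N·m clockwise.
Sack of grain: 35.1 × 10 = 351 N down at 3.15 m → arm 3.15 m, τ = 351 × 3.15 = 1106 N·m clockwise.
Sign: 16.3 × 10 = 163 N down at 2.86 m → arm 2.86 m, τ = 163 × 2.86 = 466.2 N·m clockwise.
Sandbag: 8.87 × 10 = 88.7 N down at 4.14 m → arm 4.14 m, τ = 88.7 × 4.14 = 367.2 N·m clockwise.
Net moment of the loads = 2363 N·m clockwise.
The upward force F acts at the right end, arm 4.19 m, giving F × 4.19 counterclockwise.
Στ = 0 ⇒ F × 4.19 = 2363 ⇒ F = 2363 / 4.19 = 564 N.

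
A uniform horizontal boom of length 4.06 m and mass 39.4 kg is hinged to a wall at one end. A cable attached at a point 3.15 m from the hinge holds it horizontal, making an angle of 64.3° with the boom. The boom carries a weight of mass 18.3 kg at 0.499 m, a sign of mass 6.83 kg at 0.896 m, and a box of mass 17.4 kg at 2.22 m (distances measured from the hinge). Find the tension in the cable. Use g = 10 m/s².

Choose the hinge as the axis so the unknown hinge reaction has zero arm there.
Beam weight: 39.4 × 10 = 394 N down at 2.03 m → arm 2.03 m, τ = 394 × 2.03 = 799.8 N·m clockwise.
Weight: 18.3 × 10 = 183 N down at 0.499 m → arm 0.499 m, τ = 183 × 0.499 = 91.32 N·m clockwise.
Sign: 6.83 × 10 = 68.3 N down at 0.896 m → arm 0.896 m, τ = 68.3 × 0.896 = 61.2 N·m clockwise.
Box: 17.4 × 10 = 174 N down at 2.22 m → arm 2.22 m, τ = 174 × 2.22 = 386.3 N·m clockwise.
Total clockwise load moment = 1339 N·m.
The cable tension T acts at 3.15 m; only its component perpendicular to the boom, T sinθ, produces torque. sin 64.3° = 0.9011.
For rotational equilibrium, T × 3.15 × 0.9011 = 1339, so T = 1339 / 2.838 = 472 N.

T ≈ 472 N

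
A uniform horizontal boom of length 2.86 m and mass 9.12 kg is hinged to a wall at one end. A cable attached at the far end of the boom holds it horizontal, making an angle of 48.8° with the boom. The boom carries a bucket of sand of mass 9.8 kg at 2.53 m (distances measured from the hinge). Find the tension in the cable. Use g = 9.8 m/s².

T ≈ 172 N

Take moments about the hinge.
Beam weight: 9.12 × 9.8 = 89.38 N down at 1.43 m → arm 1.43 m, τ = 89.38 × 1.43 = 127.8 N·m clockwise.
Bucket of sand: 9.8 × 9.8 = 96.04 N down at 2.53 m → arm 2.53 m, τ = 96.04 × 2.53 = 243 N·m clockwise.
Total clockwise load moment = 370.8 N·m.
The cable tension T acts at 2.86 m; only its component perpendicular to the boom, T sinθ, produces torque. sin 48.8° = 0.7524.
Στ = 0 ⇒ T × 2.86 × 0.7524 = 370.8 ⇒ T = 370.8 / 2.152 = 172 N.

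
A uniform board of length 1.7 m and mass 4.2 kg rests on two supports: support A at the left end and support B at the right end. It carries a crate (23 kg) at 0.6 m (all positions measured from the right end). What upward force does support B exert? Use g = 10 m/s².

R_B ≈ 170 N

Choose support A as the axis so its reaction then has zero moment arm.
Beam weight: 4.2 × 10 = 42 N down at 0.85 m → arm 0.85 m, τ = 42 × 0.85 = 35.7 N·m clockwise.
Crate: 23 × 10 = 230 N down at 0.6 m → arm 1.1 m, τ = 230 × 1.1 = 253 N·m clockwise.
Net load moment about support A = 288.7 N·m clockwise.
Reaction R at support B is upward at 0 m, arm 1.7 m → moment R × 1.7 counterclockwise.
For rotational equilibrium, R × 1.7 = 288.7, so R = 170 N.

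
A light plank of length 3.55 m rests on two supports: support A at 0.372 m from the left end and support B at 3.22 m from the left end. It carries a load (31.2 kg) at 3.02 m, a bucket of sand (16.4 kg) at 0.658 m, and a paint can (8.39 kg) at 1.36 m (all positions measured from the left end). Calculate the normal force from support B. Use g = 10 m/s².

R_B ≈ 336 N

Taking torques about support A:
Load: 31.2 × 10 = 312 N down at 3.02 m → arm 2.648 m, τ = 312 × 2.648 = 826.2 N·m clockwise.
Bucket of sand: 16.4 × 10 = 164 N down at 0.658 m → arm 0.286 m, τ = 164 × 0.286 = 46.9 N·m clockwise.
Paint can: 8.39 × 10 = 83.9 N down at 1.36 m → arm 0.988 m, τ = 83.9 × 0.988 = 82.89 N·m clockwise.
Net load moment about support A = 956 N·m clockwise.
Reaction R at support B is upward at 3.22 m, arm 2.848 m → moment R × 2.848 counterclockwise.
Setting net torque to zero: R × 2.848 = 956 → R = 336 N.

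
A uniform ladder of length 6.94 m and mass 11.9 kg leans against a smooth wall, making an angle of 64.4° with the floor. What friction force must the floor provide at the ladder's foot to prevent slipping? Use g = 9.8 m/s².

f ≈ 27.9 N

Taking torques about the foot of the ladder:
Ladder weight 11.9×9.8 = 116.6 N acts at 3.47 m along the ladder; its horizontal arm is 3.47·cos64.4° = 1.499 m → τ = 174.8 N·m clockwise.
Wall normal N acts horizontally at the top; its moment arm is the height L sinθ = 6.94·sin64.4° = 6.259 m, counterclockwise.
For rotational equilibrium, N × 6.259 = 174.8, so N = 27.9 N.
ΣFx = 0: friction at the foot balances the wall's push, so f = N_wall = 27.9 N.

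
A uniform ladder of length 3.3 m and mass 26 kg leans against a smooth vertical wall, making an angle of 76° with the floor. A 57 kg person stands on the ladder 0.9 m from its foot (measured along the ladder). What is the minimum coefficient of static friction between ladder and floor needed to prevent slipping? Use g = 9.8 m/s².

μ_min ≈ 0.0857

Sum moments about the foot of the ladder (the floor normal and friction both act there and drop out).
Ladder weight 26×9.8 = 254.8 N acts at 1.65 m along the ladder; its horizontal arm is 1.65·cos76° = 0.3992 m → τ = 101.7 N·m clockwise.
Person: 57×9.8 = 558.6 N at 0.9 m → arm 0.2177 m → τ = 121.6 N·m clockwise.
Wall normal N acts horizontally at the top; its moment arm is the height L sinθ = 3.3·sin76° = 3.202 m, counterclockwise.
Balancing moments: N × 3.202 = 223.3, giving N = 69.74 N.
ΣFx = 0 ⇒ f = N_wall = 69.74 N. ΣFy = 0 ⇒ N_floor = 813.4 N.
μ_min = f / N_floor = 69.74 / 813.4 = 0.0857.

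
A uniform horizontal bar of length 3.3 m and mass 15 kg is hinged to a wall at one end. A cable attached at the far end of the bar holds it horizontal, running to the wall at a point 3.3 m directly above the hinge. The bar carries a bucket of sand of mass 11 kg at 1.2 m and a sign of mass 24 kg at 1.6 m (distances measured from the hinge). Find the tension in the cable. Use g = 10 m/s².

T ≈ 327 N

Choose the hinge as the axis so the unknown hinge reaction has zero arm there.
Beam weight: 15 × 10 = 150 N down at 1.65 m → arm 1.65 m, τ = 150 × 1.65 = 247.5 N·m clockwise.
Bucket of sand: 11 × 10 = 110 N down at 1.2 m → arm 1.2 m, τ = 110 × 1.2 = 132 N·m clockwise.
Sign: 24 × 10 = 240 N down at 1.6 m → arm 1.6 m, τ = 240 × 1.6 = 384 N·m clockwise.
Total clockwise load moment = 763.5 N·m.
The cable tension T acts at 3.3 m; only its component perpendicular to the bar, T sinθ, produces torque. sinθ = h/√(h²+d²) = 3.3/√(3.3²+3.3²) = 0.7071.
Στ = 0 ⇒ T × 3.3 × 0.7071 = 763.5 ⇒ T = 763.5 / 2.333 = 327 N.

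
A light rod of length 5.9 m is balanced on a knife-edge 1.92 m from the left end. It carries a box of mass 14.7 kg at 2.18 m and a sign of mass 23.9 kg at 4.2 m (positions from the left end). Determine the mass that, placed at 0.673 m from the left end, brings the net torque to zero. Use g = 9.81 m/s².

m ≈ 46.8 kg

Take moments about the knife-edge (at 1.92 m from the left end).
Box: 14.7 × 9.81 = 144.2 N down at 2.18 m → arm 0.26 m, τ = 144.2 × 0.26 = 37.49 N·m clockwise.
Sign: 23.9 × 9.81 = 234.5 N down at 4.2 m → arm 2.28 m, τ = 234.5 × 2.28 = 534.7 N·m clockwise.
Net moment of known loads = 572.2 N·m clockwise.
An unknown mass m at 0.673 m has arm 1.247 m; its moment is m·g·1.247 counterclockwise.
For rotational equilibrium, m × 9.81 × 1.247 = 572.2, so m = 572.2 / (9.81 × 1.247) = 46.8 kg.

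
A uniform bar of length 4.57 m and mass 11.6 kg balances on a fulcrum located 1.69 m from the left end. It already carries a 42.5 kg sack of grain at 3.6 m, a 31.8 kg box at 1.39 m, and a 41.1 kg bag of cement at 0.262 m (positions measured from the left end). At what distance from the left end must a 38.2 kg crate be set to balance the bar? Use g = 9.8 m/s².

x ≈ 1.17 m from the left end

Choose the fulcrum (at 1.69 m from the left end) as the axis so the support reaction has zero arm there.
Beam weight: 11.6 × 9.8 = 113.7 N down at 2.285 m → arm 0.595 m, τ = 113.7 × 0.595 = 67.65 N·m clockwise.
Sack of grain: 42.5 × 9.8 = 416.5 N down at 3.6 m → arm 1.91 m, τ = 416.5 × 1.91 = 795.5 N·m clockwise.
Box: 31.8 × 9.8 = 311.6 N down at 1.39 m → arm 0.3 m, τ = 311.6 × 0.3 = 93.48 N·m counterclockwise.
Bag of cement: 41.1 × 9.8 = 402.8 N down at 0.262 m → arm 1.428 m, τ = 402.8 × 1.428 = 575.2 N·m counterclockwise.
Net moment of existing loads = 194.5 N·m clockwise.
The crate weighs 38.2 × 9.8 = 374.4 N and must supply an equal counterclockwise moment, so its lever arm about the fulcrum is 194.5 / 374.4 = 0.519 m.
That puts it at 1.69 − 0.519 = 1.17 m from the left end.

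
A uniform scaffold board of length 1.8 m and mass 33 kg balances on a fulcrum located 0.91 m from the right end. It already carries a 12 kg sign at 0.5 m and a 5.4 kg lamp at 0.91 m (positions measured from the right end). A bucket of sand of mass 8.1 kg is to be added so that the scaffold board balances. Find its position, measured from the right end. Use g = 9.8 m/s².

Sum moments about the fulcrum (at 0.91 m from the right end) (the support reaction has zero arm there).
Beam weight: 33 × 9.8 = 323.4 N down at 0.9 m → arm 0.01 m, τ = 323.4 × 0.01 = 3.234 N·m clockwise.
Sign: 12 × 9.8 = 117.6 N down at 0.5 m → arm 0.41 m, τ = 117.6 × 0.41 = 48.22 N·m clockwise.
Lamp: acts at the fulcrum, moment arm 0 → no torque.
Net moment of existing loads = 51.45 N·m clockwise.
The bucket of sand weighs 8.1 × 9.8 = 79.38 N and must supply an equal counterclockwise moment, so its lever arm about the fulcrum is 51.45 / 79.38 = 0.648 m.
That puts it at 0.91 + 0.648 = 1.56 m from the right end.

x ≈ 1.56 m from the right end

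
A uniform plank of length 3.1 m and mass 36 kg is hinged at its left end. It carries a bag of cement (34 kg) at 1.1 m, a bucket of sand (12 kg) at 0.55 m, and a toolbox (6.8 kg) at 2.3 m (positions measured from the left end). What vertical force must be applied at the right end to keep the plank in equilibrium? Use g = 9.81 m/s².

F ≈ 365 N

Choose the left end as the axis so the unknown pivot reaction has zero arm there.
Beam weight: 36 × 9.81 = 353.2 N down at 1.55 m → arm 1.55 m, τ = 353.2 × 1.55 = 547.5 N·m clockwise.
Bag of cement: 34 × 9.81 = 333.5 N down at 1.1 m → arm 1.1 m, τ = 333.5 × 1.1 = 366.9 N·m clockwise.
Bucket of sand: 12 × 9.81 = 117.7 N down at 0.55 m → arm 0.55 m, τ = 117.7 × 0.55 = 64.74 N·m clockwise.
Toolbox: 6.8 × 9.81 = 66.71 N down at 2.3 m → arm 2.3 m, τ = 66.71 × 2.3 = 153.4 N·m clockwise.
Net moment of the loads = 1133 N·m clockwise.
The upward force F acts at the right end, arm 3.1 m, giving F × 3.1 counterclockwise.
Στ = 0 ⇒ F × 3.1 = 1133 ⇒ F = 1133 / 3.1 = 365 N.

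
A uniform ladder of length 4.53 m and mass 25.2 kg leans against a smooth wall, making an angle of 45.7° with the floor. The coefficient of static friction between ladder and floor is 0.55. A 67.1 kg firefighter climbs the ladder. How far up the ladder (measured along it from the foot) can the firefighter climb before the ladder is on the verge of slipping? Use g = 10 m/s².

d ≈ 2.66 m

Sum moments about the foot of the ladder (the floor normal and friction both act there and drop out).
Ladder weight 25.2×10 = 252 N acts at 2.265 m along the ladder; its horizontal arm is 2.265·cos45.7° = 1.582 m → τ = 398.7 N·m clockwise.
Firefighter weight 67.1×10 = 671 N at distance d → arm d·cos45.7° → τ = 671·d·0.6984 clockwise.
Wall normal N at the top has arm L sinθ = 3.242 m counterclockwise, so Στ = 0 gives N·3.242 = 398.7 + 468.6·d.
ΣFy = 0 ⇒ N_floor = 923 N, so the maximum friction is μ_s·N_floor = 0.55×923 = 507.7 N. ΣFx = 0 ⇒ N_wall = f, so at the slipping point N = 507.7 N.
Substituting: 507.7×3.242 = 398.7 + 468.6·d ⇒ d = (1646 − 398.7) / 468.6 = 2.66 m.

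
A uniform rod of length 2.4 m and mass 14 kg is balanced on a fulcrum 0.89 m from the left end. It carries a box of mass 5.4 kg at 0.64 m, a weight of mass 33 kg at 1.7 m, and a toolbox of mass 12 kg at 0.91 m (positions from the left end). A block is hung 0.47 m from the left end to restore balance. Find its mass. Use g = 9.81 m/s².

m ≈ 71.3 kg

Sum moments about the fulcrum (at 0.89 m from the left end) (the support reaction has zero arm there).
Beam weight: 14 × 9.81 = 137.3 N down at 1.2 m → arm 0.31 m, τ = 137.3 × 0.31 = 42.56 N·m clockwise.
Box: 5.4 × 9.81 = 52.97 N down at 0.64 m → arm 0.25 m, τ = 52.97 × 0.25 = 13.24 N·m counterclockwise.
Weight: 33 × 9.81 = 323.7 N down at 1.7 m → arm 0.81 m, τ = 323.7 × 0.81 = 262.2 N·m clockwise.
Toolbox: 12 × 9.81 = 117.7 N down at 0.91 m → arm 0.02 m, τ = 117.7 × 0.02 = 2.354 N·m clockwise.
Net moment of known loads = 293.9 N·m clockwise.
An unknown mass m at 0.47 m has arm 0.42 m; its moment is m·g·0.42 counterclockwise.
Balancing moments: m × 9.81 × 0.42 = 293.9, giving m = 293.9 / (9.81 × 0.42) = 71.3 kg.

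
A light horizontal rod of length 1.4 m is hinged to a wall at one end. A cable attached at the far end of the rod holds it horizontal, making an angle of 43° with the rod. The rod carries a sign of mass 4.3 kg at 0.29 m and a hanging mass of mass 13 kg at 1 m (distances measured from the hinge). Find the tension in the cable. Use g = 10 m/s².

Taking torques about the hinge:
Sign: 4.3 × 10 = 43 N down at 0.29 m → arm 0.29 m, τ = 43 × 0.29 = 12.47 N·m clockwise.
Hanging mass: 13 × 10 = 130 N down at 1 m → arm 1 m, τ = 130 × 1 = 130 N·m clockwise.
Total clockwise load moment = 142.5 N·m.
The cable tension T acts at 1.4 m; only its component perpendicular to the rod, T sinθ, produces torque. sin 43° = 0.682.
Balancing moments: T × 1.4 × 0.682 = 142.5, giving T = 142.5 / 0.9548 = 149 N.

T ≈ 149 N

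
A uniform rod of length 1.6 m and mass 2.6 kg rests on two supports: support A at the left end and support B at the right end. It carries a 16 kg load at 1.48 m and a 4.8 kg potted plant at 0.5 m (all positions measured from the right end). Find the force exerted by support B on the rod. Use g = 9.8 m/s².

Taking torques about support A:
Beam weight: 2.6 × 9.8 = 25.48 N down at 0.8 m → arm 0.8 m, τ = 25.48 × 0.8 = 20.38 N·m clockwise.
Load: 16 × 9.8 = 156.8 N down at 1.48 m → arm 0.12 m, τ = 156.8 × 0.12 = 18.82 N·m clockwise.
Potted plant: 4.8 × 9.8 = 47.04 N down at 0.5 m → arm 1.1 m, τ = 47.04 × 1.1 = 51.74 N·m clockwise.
Net load moment about support A = 90.94 N·m clockwise.
Reaction R at support B is upward at 0 m, arm 1.6 m → moment R × 1.6 counterclockwise.
Balancing moments: R × 1.6 = 90.94, giving R = 56.8 N.

R_B ≈ 56.8 N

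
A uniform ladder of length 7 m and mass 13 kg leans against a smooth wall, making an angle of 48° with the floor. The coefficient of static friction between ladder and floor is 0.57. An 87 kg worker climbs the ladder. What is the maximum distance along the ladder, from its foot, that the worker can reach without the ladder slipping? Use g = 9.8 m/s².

Choose the foot of the ladder as the axis so the floor normal and friction both act there and drop out.
Ladder weight 13×9.8 = 127.4 N acts at 3.5 m along the ladder; its horizontal arm is 3.5·cos48° = 2.342 m → τ = 298.4 N·m clockwise.
Worker weight 87×9.8 = 852.6 N at distance d → arm d·cos48° → τ = 852.6·d·0.6691 clockwise.
Wall normal N at the top has arm L sinθ = 5.202 m counterclockwise, so Στ = 0 gives N·5.202 = 298.4 + 570.5·d.
ΣFy = 0 ⇒ N_floor = 980 N, so the maximum friction is μ_s·N_floor = 0.57×980 = 558.6 N. ΣFx = 0 ⇒ N_wall = f, so at the slipping point N = 558.6 N.
Substituting: 558.6×5.202 = 298.4 + 570.5·d ⇒ d = (2906 − 298.4) / 570.5 = 4.57 m.

d ≈ 4.57 m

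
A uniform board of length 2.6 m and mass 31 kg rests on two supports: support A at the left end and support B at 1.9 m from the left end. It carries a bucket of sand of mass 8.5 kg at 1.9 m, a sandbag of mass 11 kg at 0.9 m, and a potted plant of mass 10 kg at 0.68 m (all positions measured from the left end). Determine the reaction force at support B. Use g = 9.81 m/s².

R_B ≈ 378 N

About support A:
Beam weight: 31 × 9.81 = 304.1 N down at 1.3 m → arm 1.3 m, τ = 304.1 × 1.3 = 395.3 N·m clockwise.
Bucket of sand: 8.5 × 9.81 = 83.39 N down at 1.9 m → arm 1.9 m, τ = 83.39 × 1.9 = 158.4 N·m clockwise.
Sandbag: 11 × 9.81 = 107.9 N down at 0.9 m → arm 0.9 m, τ = 107.9 × 0.9 = 97.11 N·m clockwise.
Potted plant: 10 × 9.81 = 98.1 N down at 0.68 m → arm 0.68 m, τ = 98.1 × 0.68 = 66.71 N·m clockwise.
Net load moment about support A = 717.5 N·m clockwise.
Reaction R at support B is upward at 1.9 m, arm 1.9 m → moment R × 1.9 counterclockwise.
For rotational equilibrium, R × 1.9 = 717.5, so R = 378 N.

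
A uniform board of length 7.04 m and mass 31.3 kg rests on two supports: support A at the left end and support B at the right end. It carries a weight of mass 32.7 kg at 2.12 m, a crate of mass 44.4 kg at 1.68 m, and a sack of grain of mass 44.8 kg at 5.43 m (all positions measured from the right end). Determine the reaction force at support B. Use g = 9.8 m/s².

R_B ≈ 809 N

Take moments about support A.
Beam weight: 31.3 × 9.8 = 306.7 N down at 3.52 m → arm 3.52 m, τ = 306.7 × 3.52 = 1080 N·m clockwise.
Weight: 32.7 × 9.8 = 320.5 N down at 2.12 m → arm 4.92 m, τ = 320.5 × 4.92 = 1577 N·m clockwise.
Crate: 44.4 × 9.8 = 435.1 N down at 1.68 m → arm 5.36 m, τ = 435.1 × 5.36 = 2332 N·m clockwise.
Sack of grain: 44.8 × 9.8 = 439 N down at 5.43 m → arm 1.61 m, τ = 439 × 1.61 = 706.8 N·m clockwise.
Net load moment about support A = 5696 N·m clockwise.
Reaction R at support B is upward at 0 m, arm 7.04 m → moment R × 7.04 counterclockwise.
For rotational equilibrium, R × 7.04 = 5696, so R = 809 N.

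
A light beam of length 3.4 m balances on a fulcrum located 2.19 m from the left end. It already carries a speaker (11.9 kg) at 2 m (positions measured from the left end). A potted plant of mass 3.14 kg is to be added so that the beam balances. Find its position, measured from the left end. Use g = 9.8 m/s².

x ≈ 2.91 m from the left end

Taking torques about the fulcrum (at 2.19 m from the left end):
Speaker: 11.9 × 9.8 = 116.6 N down at 2 m → arm 0.19 m, τ = 116.6 × 0.19 = 22.15 N·m counterclockwise.
Net moment of existing loads = 22.15 N·m counterclockwise.
The potted plant weighs 3.14 × 9.8 = 30.77 N and must supply an equal clockwise moment, so its lever arm about the fulcrum is 22.15 / 30.77 = 0.72 m.
That puts it at 2.19 + 0.72 = 2.91 m from the left end.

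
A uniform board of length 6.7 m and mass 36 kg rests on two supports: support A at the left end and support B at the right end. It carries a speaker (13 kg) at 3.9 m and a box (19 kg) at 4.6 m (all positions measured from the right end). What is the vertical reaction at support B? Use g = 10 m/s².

Sum moments about support A (its reaction then has zero moment arm).
Beam weight: 36 × 10 = 360 N down at 3.35 m → arm 3.35 m, τ = 360 × 3.35 = 1206 N·m clockwise.
Speaker: 13 × 10 = 130 N down at 3.9 m → arm 2.8 m, τ = 130 × 2.8 = 364 N·m clockwise.
Box: 19 × 10 = 190 N down at 4.6 m → arm 2.1 m, τ = 190 × 2.1 = 399 N·m clockwise.
Net load moment about support A = 1969 N·m clockwise.
Reaction R at support B is upward at 0 m, arm 6.7 m → moment R × 6.7 counterclockwise.
Στ = 0 ⇒ R × 6.7 = 1969 ⇒ R = 294 N.

R_B ≈ 294 N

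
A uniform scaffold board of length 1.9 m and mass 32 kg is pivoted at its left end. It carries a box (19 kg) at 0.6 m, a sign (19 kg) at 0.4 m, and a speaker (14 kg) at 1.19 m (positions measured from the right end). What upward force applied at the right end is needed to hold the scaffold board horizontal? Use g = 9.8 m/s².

About the left end:
Beam weight: 32 × 9.8 = 313.6 N down at 0.95 m → arm 0.95 m, τ = 313.6 × 0.95 = 297.9 N·m clockwise.
Box: 19 × 9.8 = 186.2 N down at 0.6 m → arm 1.3 m, τ = 186.2 × 1.3 = 242.1 N·m clockwise.
Sign: 19 × 9.8 = 186.2 N down at 0.4 m → arm 1.5 m, τ = 186.2 × 1.5 = 279.3 N·m clockwise.
Speaker: 14 × 9.8 = 137.2 N down at 1.19 m → arm 0.71 m, τ = 137.2 × 0.71 = 97.41 N·m clockwise.
Net moment of the loads = 916.7 N·m clockwise.
The upward force F acts at the right end, arm 1.9 m, giving F × 1.9 counterclockwise.
For rotational equilibrium, F × 1.9 = 916.7, so F = 916.7 / 1.9 = 482 N.

F ≈ 482 N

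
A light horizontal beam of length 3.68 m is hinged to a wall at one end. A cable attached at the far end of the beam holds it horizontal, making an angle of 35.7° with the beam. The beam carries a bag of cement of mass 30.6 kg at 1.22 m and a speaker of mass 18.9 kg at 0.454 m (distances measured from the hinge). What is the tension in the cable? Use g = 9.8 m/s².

T ≈ 210 N

Choose the hinge as the axis so the unknown hinge reaction has zero arm there.
Bag of cement: 30.6 × 9.8 = 299.9 N down at 1.22 m → arm 1.22 m, τ = 299.9 × 1.22 = 365.9 N·m clockwise.
Speaker: 18.9 × 9.8 = 185.2 N down at 0.454 m → arm 0.454 m, τ = 185.2 × 0.454 = 84.08 N·m clockwise.
Total clockwise load moment = 450 N·m.
The cable tension T acts at 3.68 m; only its component perpendicular to the beam, T sinθ, produces torque. sin 35.7° = 0.5835.
Setting net torque to zero: T × 3.68 × 0.5835 = 450 → T = 450 / 2.147 = 210 N.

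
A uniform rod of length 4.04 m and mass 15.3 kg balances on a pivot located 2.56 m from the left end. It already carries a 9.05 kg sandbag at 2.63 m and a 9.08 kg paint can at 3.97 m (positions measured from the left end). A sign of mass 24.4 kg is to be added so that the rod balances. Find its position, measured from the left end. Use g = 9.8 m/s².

x ≈ 2.35 m from the left end

Choose the pivot (at 2.56 m from the left end) as the axis so the support reaction has zero arm there.
Beam weight: 15.3 × 9.8 = 149.9 N down at 2.02 m → arm 0.54 m, τ = 149.9 × 0.54 = 80.95 N·m counterclockwise.
Sandbag: 9.05 × 9.8 = 88.69 N down at 2.63 m → arm 0.07 m, τ = 88.69 × 0.07 = 6.208 N·m clockwise.
Paint can: 9.08 × 9.8 = 88.98 N down at 3.97 m → arm 1.41 m, τ = 88.98 × 1.41 = 125.5 N·m clockwise.
Net moment of existing loads = 50.76 N·m clockwise.
The sign weighs 24.4 × 9.8 = 239.1 N and must supply an equal counterclockwise moment, so its lever arm about the pivot is 50.76 / 239.1 = 0.212 m.
That puts it at 2.56 − 0.212 = 2.35 m from the left end.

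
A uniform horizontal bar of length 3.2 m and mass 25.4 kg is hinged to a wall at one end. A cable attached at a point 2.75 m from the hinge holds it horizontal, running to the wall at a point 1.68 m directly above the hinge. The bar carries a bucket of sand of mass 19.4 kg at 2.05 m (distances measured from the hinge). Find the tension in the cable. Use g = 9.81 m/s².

Taking torques about the hinge:
Beam weight: 25.4 × 9.81 = 249.2 N down at 1.6 m → arm 1.6 m, τ = 249.2 × 1.6 = 398.7 N·m clockwise.
Bucket of sand: 19.4 × 9.81 = 190.3 N down at 2.05 m → arm 2.05 m, τ = 190.3 × 2.05 = 390.1 N·m clockwise.
Total clockwise load moment = 788.8 N·m.
The cable tension T acts at 2.75 m; only its component perpendicular to the bar, T sinθ, produces torque. sinθ = h/√(h²+d²) = 1.68/√(1.68²+2.75²) = 0.5213.
Balancing moments: T × 2.75 × 0.5213 = 788.8, giving T = 788.8 / 1.434 = 550 N.

T ≈ 550 N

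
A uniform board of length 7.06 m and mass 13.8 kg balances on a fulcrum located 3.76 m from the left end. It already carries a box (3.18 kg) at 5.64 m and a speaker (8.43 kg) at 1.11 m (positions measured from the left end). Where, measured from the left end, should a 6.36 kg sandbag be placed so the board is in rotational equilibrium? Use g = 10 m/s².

Taking torques about the fulcrum (at 3.76 m from the left end):
Beam weight: 13.8 × 10 = 138 N down at 3.53 m → arm 0.23 m, τ = 138 × 0.23 = 31.74 N·m counterclockwise.
Box: 3.18 × 10 = 31.8 N down at 5.64 m → arm 1.88 m, τ = 31.8 × 1.88 = 59.78 N·m clockwise.
Speaker: 8.43 × 10 = 84.3 N down at 1.11 m → arm 2.65 m, τ = 84.3 × 2.65 = 223.4 N·m counterclockwise.
Net moment of existing loads = 195.4 N·m counterclockwise.
The sandbag weighs 6.36 × 10 = 63.6 N and must supply an equal clockwise moment, so its lever arm about the fulcrum is 195.4 / 63.6 = 3.07 m.
That puts it at 3.76 + 3.07 = 6.83 m from the left end.

x ≈ 6.83 m from the left end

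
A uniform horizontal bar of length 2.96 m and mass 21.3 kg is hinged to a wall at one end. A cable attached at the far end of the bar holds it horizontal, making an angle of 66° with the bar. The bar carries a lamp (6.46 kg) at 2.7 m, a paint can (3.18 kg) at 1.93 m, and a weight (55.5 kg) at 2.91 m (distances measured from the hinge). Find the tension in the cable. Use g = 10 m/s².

Take moments about the hinge.
Beam weight: 21.3 × 10 = 213 N down at 1.48 m → arm 1.48 m, τ = 213 × 1.48 = 315.2 N·m clockwise.
Lamp: 6.46 × 10 = 64.6 N down at 2.7 m → arm 2.7 m, τ = 64.6 × 2.7 = 174.4 N·m clockwise.
Paint can: 3.18 × 10 = 31.8 N down at 1.93 m → arm 1.93 m, τ = 31.8 × 1.93 = 61.37 N·m clockwise.
Weight: 55.5 × 10 = 555 N down at 2.91 m → arm 2.91 m, τ = 555 × 2.91 = 1615 N·m clockwise.
Total clockwise load moment = 2166 N·m.
The cable tension T acts at 2.96 m; only its component perpendicular to the bar, T sinθ, produces torque. sin 66° = 0.9135.
For rotational equilibrium, T × 2.96 × 0.9135 = 2166, so T = 2166 / 2.704 = 801 N.

T ≈ 801 N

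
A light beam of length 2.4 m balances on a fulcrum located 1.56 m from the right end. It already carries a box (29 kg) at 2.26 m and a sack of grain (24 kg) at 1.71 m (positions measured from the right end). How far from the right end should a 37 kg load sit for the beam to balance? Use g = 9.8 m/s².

Taking torques about the fulcrum (at 1.56 m from the right end):
Box: 29 × 9.8 = 284.2 N down at 2.26 m → arm 0.7 m, τ = 284.2 × 0.7 = 198.9 N·m counterclockwise.
Sack of grain: 24 × 9.8 = 235.2 N down at 1.71 m → arm 0.15 m, τ = 235.2 × 0.15 = 35.28 N·m counterclockwise.
Net moment of existing loads = 234.2 N·m counterclockwise.
The load weighs 37 × 9.8 = 362.6 N and must supply an equal clockwise moment, so its lever arm about the fulcrum is 234.2 / 362.6 = 0.646 m.
That puts it at 1.56 − 0.646 = 0.914 m from the right end.

x ≈ 0.914 m from the right end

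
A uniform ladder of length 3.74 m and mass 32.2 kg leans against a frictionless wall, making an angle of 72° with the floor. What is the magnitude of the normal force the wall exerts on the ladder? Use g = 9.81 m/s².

About the foot of the ladder:
Ladder weight 32.2×9.81 = 315.9 N acts at 1.87 m along the ladder; its horizontal arm is 1.87·cos72° = 0.5779 m → τ = 182.6 N·m clockwise.
Wall normal N acts horizontally at the top; its moment arm is the height L sinθ = 3.74·sin72° = 3.557 m, counterclockwise.
For rotational equilibrium, N × 3.557 = 182.6, so N = 51.3 N.

N_wall ≈ 51.3 N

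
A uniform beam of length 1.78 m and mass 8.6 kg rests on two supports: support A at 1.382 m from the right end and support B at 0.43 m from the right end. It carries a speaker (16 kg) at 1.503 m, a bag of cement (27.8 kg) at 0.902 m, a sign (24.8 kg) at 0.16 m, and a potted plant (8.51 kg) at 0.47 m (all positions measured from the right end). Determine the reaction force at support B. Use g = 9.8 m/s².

R_B ≈ 553 N

About support A:
Beam weight: 8.6 × 9.8 = 84.28 N down at 0.89 m → arm 0.492 m, τ = 84.28 × 0.492 = 41.47 N·m clockwise.
Speaker: 16 × 9.8 = 156.8 N down at 1.503 m → arm 0.121 m, τ = 156.8 × 0.121 = 18.97 N·m counterclockwise.
Bag of cement: 27.8 × 9.8 = 272.4 N down at 0.902 m → arm 0.48 m, τ = 272.4 × 0.48 = 130.8 N·m clockwise.
Sign: 24.8 × 9.8 = 243 N down at 0.16 m → arm 1.222 m, τ = 243 × 1.222 = 296.9 N·m clockwise.
Potted plant: 8.51 × 9.8 = 83.4 N down at 0.47 m → arm 0.912 m, τ = 83.4 × 0.912 = 76.06 N·m clockwise.
Net load moment about support A = 526.3 N·m clockwise.
Reaction R at support B is upward at 0.43 m, arm 0.952 m → moment R × 0.952 counterclockwise.
For rotational equilibrium, R × 0.952 = 526.3, so R = 553 N.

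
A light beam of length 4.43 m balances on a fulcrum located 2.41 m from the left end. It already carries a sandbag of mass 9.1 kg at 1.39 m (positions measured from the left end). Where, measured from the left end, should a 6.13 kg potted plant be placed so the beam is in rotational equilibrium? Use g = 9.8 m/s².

x ≈ 3.92 m from the left end

About the fulcrum (at 2.41 m from the left end):
Sandbag: 9.1 × 9.8 = 89.18 N down at 1.39 m → arm 1.02 m, τ = 89.18 × 1.02 = 90.96 N·m counterclockwise.
Net moment of existing loads = 90.96 N·m counterclockwise.
The potted plant weighs 6.13 × 9.8 = 60.07 N and must supply an equal clockwise moment, so its lever arm about the fulcrum is 90.96 / 60.07 = 1.51 m.
That puts it at 2.41 + 1.51 = 3.92 m from the left end.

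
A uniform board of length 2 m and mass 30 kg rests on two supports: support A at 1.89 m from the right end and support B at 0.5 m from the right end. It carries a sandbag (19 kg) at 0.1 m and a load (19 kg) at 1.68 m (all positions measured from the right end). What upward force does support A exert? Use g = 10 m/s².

Choose support B as the axis so its reaction then has zero moment arm.
Beam weight: 30 × 10 = 300 N down at 1 m → arm 0.5 m, τ = 300 × 0.5 = 150 N·m counterclockwise.
Sandbag: 19 × 10 = 190 N down at 0.1 m → arm 0.4 m, τ = 190 × 0.4 = 76 N·m clockwise.
Load: 19 × 10 = 190 N down at 1.68 m → arm 1.18 m, τ = 190 × 1.18 = 224.2 N·m counterclockwise.
Net load moment about support B = 298.2 N·m counterclockwise.
Reaction R at support A is upward at 1.89 m, arm 1.39 m → moment R × 1.39 clockwise.
Setting net torque to zero: R × 1.39 = 298.2 → R = 215 N.

R_A ≈ 215 N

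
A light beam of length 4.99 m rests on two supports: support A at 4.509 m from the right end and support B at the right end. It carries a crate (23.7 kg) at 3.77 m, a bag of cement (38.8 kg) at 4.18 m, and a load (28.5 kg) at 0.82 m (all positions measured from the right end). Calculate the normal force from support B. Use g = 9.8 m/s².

Choose support A as the axis so its reaction then has zero moment arm.
Crate: 23.7 × 9.8 = 232.3 N down at 3.77 m → arm 0.739 m, τ = 232.3 × 0.739 = 171.7 N·m clockwise.
Bag of cement: 38.8 × 9.8 = 380.2 N down at 4.18 m → arm 0.329 m, τ = 380.2 × 0.329 = 125.1 N·m clockwise.
Load: 28.5 × 9.8 = 279.3 N down at 0.82 m → arm 3.689 m, τ = 279.3 × 3.689 = 1030 N·m clockwise.
Net load moment about support A = 1327 N·m clockwise.
Reaction R at support B is upward at 0 m, arm 4.509 m → moment R × 4.509 counterclockwise.
Στ = 0 ⇒ R × 4.509 = 1327 ⇒ R = 294 N.

R_B ≈ 294 N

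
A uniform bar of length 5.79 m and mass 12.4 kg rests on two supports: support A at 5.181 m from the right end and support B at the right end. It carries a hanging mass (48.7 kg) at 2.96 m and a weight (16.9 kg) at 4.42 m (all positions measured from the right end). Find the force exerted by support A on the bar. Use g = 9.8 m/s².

About support B:
Beam weight: 12.4 × 9.8 = 121.5 N down at 2.895 m → arm 2.895 m, τ = 121.5 × 2.895 = 351.7 N·m counterclockwise.
Hanging mass: 48.7 × 9.8 = 477.3 N down at 2.96 m → arm 2.96 m, τ = 477.3 × 2.96 = 1413 N·m counterclockwise.
Weight: 16.9 × 9.8 = 165.6 N down at 4.42 m → arm 4.42 m, τ = 165.6 × 4.42 = 732 N·m counterclockwise.
Net load moment about support B = 2497 N·m counterclockwise.
Reaction R at support A is upward at 5.181 m, arm 5.181 m → moment R × 5.181 clockwise.
Balancing moments: R × 5.181 = 2497, giving R = 482 N.

R_A ≈ 482 N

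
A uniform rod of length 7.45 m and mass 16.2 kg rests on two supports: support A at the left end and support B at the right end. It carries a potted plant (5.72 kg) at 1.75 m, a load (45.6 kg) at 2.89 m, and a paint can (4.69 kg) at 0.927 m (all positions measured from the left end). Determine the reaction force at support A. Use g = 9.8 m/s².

R_A ≈ 436 N

About support B:
Beam weight: 16.2 × 9.8 = 158.8 N down at 3.725 m → arm 3.725 m, τ = 158.8 × 3.725 = 591.5 N·m counterclockwise.
Potted plant: 5.72 × 9.8 = 56.06 N down at 1.75 m → arm 5.7 m, τ = 56.06 × 5.7 = 319.5 N·m counterclockwise.
Load: 45.6 × 9.8 = 446.9 N down at 2.89 m → arm 4.56 m, τ = 446.9 × 4.56 = 2038 N·m counterclockwise.
Paint can: 4.69 × 9.8 = 45.96 N down at 0.927 m → arm 6.523 m, τ = 45.96 × 6.523 = 299.8 N·m counterclockwise.
Net load moment about support B = 3249 N·m counterclockwise.
Reaction R at support A is upward at 0 m, arm 7.45 m → moment R × 7.45 clockwise.
Στ = 0 ⇒ R × 7.45 = 3249 ⇒ R = 436 N.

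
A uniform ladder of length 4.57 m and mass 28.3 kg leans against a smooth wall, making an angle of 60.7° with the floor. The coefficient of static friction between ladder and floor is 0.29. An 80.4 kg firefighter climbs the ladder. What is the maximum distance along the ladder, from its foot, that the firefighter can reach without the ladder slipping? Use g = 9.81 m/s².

Choose the foot of the ladder as the axis so the floor normal and friction both act there and drop out.
Ladder weight 28.3×9.81 = 277.6 N acts at 2.285 m along the ladder; its horizontal arm is 2.285·cos60.7° = 1.118 m → τ = 310.4 N·m clockwise.
Firefighter weight 80.4×9.81 = 788.7 N at distance d → arm d·cos60.7° → τ = 788.7·d·0.4894 clockwise.
Wall normal N at the top has arm L sinθ = 3.985 m counterclockwise, so Στ = 0 gives N·3.985 = 310.4 + 386·d.
ΣFy = 0 ⇒ N_floor = 1066 N, so the maximum friction is μ_s·N_floor = 0.29×1066 = 309.1 N. ΣFx = 0 ⇒ N_wall = f, so at the slipping point N = 309.1 N.
Substituting: 309.1×3.985 = 310.4 + 386·d ⇒ d = (1232 − 310.4) / 386 = 2.39 m.

d ≈ 2.39 m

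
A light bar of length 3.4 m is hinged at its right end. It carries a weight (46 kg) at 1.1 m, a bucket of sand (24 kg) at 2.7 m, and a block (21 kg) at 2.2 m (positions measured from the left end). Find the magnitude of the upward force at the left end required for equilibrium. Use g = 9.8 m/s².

F ≈ 426 N

About the right end:
Weight: 46 × 9.8 = 450.8 N down at 1.1 m → arm 2.3 m, τ = 450.8 × 2.3 = 1037 N·m counterclockwise.
Bucket of sand: 24 × 9.8 = 235.2 N down at 2.7 m → arm 0.7 m, τ = 235.2 × 0.7 = 164.6 N·m counterclockwise.
Block: 21 × 9.8 = 205.8 N down at 2.2 m → arm 1.2 m, τ = 205.8 × 1.2 = 247 N·m counterclockwise.
Net moment of the loads = 1449 N·m counterclockwise.
The upward force F acts at the left end, arm 3.4 m, giving F × 3.4 clockwise.
Balancing moments: F × 3.4 = 1449, giving F = 1449 / 3.4 = 426 N.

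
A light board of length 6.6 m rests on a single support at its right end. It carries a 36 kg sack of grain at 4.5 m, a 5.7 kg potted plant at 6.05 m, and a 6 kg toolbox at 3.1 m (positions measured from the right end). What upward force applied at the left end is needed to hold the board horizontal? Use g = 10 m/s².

Taking torques about the right end:
Sack of grain: 36 × 10 = 360 N down at 4.5 m → arm 4.5 m, τ = 360 × 4.5 = 1620 N·m counterclockwise.
Potted plant: 5.7 × 10 = 57 N down at 6.05 m → arm 6.05 m, τ = 57 × 6.05 = 344.8 N·m counterclockwise.
Toolbox: 6 × 10 = 60 N down at 3.1 m → arm 3.1 m, τ = 60 × 3.1 = 186 N·m counterclockwise.
Net moment of the loads = 2151 N·m counterclockwise.
The upward force F acts at the left end, arm 6.6 m, giving F × 6.6 clockwise.
Στ = 0 ⇒ F × 6.6 = 2151 ⇒ F = 2151 / 6.6 = 326 N.

F ≈ 326 N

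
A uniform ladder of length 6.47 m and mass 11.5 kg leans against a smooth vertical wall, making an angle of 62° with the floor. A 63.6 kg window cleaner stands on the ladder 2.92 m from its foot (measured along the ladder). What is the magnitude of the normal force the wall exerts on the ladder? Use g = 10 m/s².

N_wall ≈ 183 N

Take moments about the foot of the ladder.
Ladder weight 11.5×10 = 115 N acts at 3.235 m along the ladder; its horizontal arm is 3.235·cos62° = 1.519 m → τ = 174.7 N·m clockwise.
Window cleaner: 63.6×10 = 636 N at 2.92 m → arm 1.371 m → τ = 872 N·m clockwise.
Wall normal N acts horizontally at the top; its moment arm is the height L sinθ = 6.47·sin62° = 5.713 m, counterclockwise.
Setting net torque to zero: N × 5.713 = 1047 → N = 183 N.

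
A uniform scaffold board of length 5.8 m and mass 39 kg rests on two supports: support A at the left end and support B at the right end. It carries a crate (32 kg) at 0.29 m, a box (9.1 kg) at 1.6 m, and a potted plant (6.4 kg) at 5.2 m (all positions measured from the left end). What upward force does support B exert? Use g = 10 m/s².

Sum moments about support A (its reaction then has zero moment arm).
Beam weight: 39 × 10 = 390 N down at 2.9 m → arm 2.9 m, τ = 390 × 2.9 = 1131 N·m clockwise.
Crate: 32 × 10 = 320 N down at 0.29 m → arm 0.29 m, τ = 320 × 0.29 = 92.8 N·m clockwise.
Box: 9.1 × 10 = 91 N down at 1.6 m → arm 1.6 m, τ = 91 × 1.6 = 145.6 N·m clockwise.
Potted plant: 6.4 × 10 = 64 N down at 5.2 m → arm 5.2 m, τ = 64 × 5.2 = 332.8 N·m clockwise.
Net load moment about support A = 1702 N·m clockwise.
Reaction R at support B is upward at 5.8 m, arm 5.8 m → moment R × 5.8 counterclockwise.
Setting net torque to zero: R × 5.8 = 1702 → R = 293 N.

R_B ≈ 293 N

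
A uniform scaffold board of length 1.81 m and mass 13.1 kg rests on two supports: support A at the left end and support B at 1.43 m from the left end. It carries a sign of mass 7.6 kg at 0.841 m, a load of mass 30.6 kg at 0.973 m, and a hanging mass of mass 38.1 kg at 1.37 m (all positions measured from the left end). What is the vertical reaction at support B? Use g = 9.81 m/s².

R_B ≈ 688 N

Take moments about support A.
Beam weight: 13.1 × 9.81 = 128.5 N down at 0.905 m → arm 0.905 m, τ = 128.5 × 0.905 = 116.3 N·m clockwise.
Sign: 7.6 × 9.81 = 74.56 N down at 0.841 m → arm 0.841 m, τ = 74.56 × 0.841 = 62.7 N·m clockwise.
Load: 30.6 × 9.81 = 300.2 N down at 0.973 m → arm 0.973 m, τ = 300.2 × 0.973 = 292.1 N·m clockwise.
Hanging mass: 38.1 × 9.81 = 373.8 N down at 1.37 m → arm 1.37 m, τ = 373.8 × 1.37 = 512.1 N·m clockwise.
Net load moment about support A = 983.2 N·m clockwise.
Reaction R at support B is upward at 1.43 m, arm 1.43 m → moment R × 1.43 counterclockwise.
For rotational equilibrium, R × 1.43 = 983.2, so R = 688 N.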